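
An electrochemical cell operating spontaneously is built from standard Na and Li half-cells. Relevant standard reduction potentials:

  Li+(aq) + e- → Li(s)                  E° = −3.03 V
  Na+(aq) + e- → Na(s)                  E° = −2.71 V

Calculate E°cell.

+0.32 V

The Na⁺/Na couple has the higher E°, so Na ion is reduced (cathode) and Li is oxidized (anode).
E°cell = E°(cathode) − E°(anode) = −2.71 − (−3.03) = +0.32 V.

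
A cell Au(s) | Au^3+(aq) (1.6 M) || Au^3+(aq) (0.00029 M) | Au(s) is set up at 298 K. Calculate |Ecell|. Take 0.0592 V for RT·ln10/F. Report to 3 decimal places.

For a concentration cell E°cell = 0, since both electrodes use the same couple.
The compartment with the higher Au^3+(aq) concentration (1.6 M) acts as the cathode; ions are reduced there and produced at the dilute (0.00029 M) anode.
With n = 3, Ecell = −(0.0592/3)·log([dilute]/[conc]) = −(0.0592/3)·log(0.00029/1.6) = +0.074 V.

0.074 V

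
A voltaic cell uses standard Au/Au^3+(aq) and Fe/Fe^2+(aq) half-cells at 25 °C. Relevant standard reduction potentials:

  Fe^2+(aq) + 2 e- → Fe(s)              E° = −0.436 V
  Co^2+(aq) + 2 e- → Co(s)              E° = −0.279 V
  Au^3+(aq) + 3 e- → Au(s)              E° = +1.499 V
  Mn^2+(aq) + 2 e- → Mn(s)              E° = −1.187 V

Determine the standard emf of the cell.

The Au³⁺/Au couple has the higher E°, so Au ion is reduced (cathode) and Fe is oxidized (anode).
E°cell = E°(cathode) − E°(anode) = +1.499 − (−0.436) = +1.935 V.

+1.935 V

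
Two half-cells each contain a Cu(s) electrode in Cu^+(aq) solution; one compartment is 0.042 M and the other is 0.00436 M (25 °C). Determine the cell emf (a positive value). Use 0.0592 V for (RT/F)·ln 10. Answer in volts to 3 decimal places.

0.058 V

For a concentration cell E°cell = 0, since both electrodes use the same couple.
The compartment with the higher Cu^+(aq) concentration (0.042 M) acts as the cathode; ions are reduced there and produced at the dilute (0.00436 M) anode.
With n = 1, Ecell = −(0.0592/1)·log([dilute]/[conc]) = −(0.0592/1)·log(0.00436/0.042) = +0.058 V.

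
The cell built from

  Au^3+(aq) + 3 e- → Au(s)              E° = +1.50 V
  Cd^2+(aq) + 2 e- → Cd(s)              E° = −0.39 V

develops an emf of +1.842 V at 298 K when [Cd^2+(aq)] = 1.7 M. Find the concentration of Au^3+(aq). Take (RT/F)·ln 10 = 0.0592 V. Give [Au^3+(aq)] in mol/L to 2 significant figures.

The Au³⁺/Au couple has the larger reduction potential, so it is the cathode: E°cell = +1.50 − (−0.39) = +1.89 V and n = 6.
Since E = E° − (0.0592/n)·log Q, log Q = n(E° − E)/0.0592 = 4.865.
For 2 Au^3+(aq) + 3 Cd(s) → 2 Au(s) + 3 Cd^2+(aq), the reaction quotient is Q = [Cd^2+(aq)]^3 / [Au^3+(aq)]^2.
Solving for the unknown gives log [Au^3+(aq)] = −2.087, so [Au^3+(aq)] ≈ 0.0082 M.

0.0082 M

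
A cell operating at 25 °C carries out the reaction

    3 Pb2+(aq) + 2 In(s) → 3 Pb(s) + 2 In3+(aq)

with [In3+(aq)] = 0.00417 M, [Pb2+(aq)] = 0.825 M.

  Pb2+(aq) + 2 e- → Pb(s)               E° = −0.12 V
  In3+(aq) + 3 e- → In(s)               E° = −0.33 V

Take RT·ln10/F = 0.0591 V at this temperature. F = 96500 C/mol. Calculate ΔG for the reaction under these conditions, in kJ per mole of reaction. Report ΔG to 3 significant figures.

E°cell = −0.12 − (−0.33) = +0.21 V; the balanced reaction transfers n = 6 electrons.
The reaction quotient is [In3+(aq)]^2 / [Pb2+(aq)]^3 = 3.1×10^−5; by Nernst, E = +0.21 − (0.0591/6)(−4.509) = +0.2544 V.
Then ΔG = −nFE = −6 × 96500 × +0.2544 J/mol = −147 kJ/mol.

−147 kJ/mol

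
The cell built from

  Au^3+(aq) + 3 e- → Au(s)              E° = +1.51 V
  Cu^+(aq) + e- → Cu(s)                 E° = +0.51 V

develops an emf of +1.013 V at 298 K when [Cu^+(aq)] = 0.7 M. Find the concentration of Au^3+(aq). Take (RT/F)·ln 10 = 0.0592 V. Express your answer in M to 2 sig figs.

1.6 M

With Au³⁺/Au at the cathode and Cu⁺/Cu at the anode, E°cell = +1.51 − (+0.51) = +1.00 V (n = 3).
Rearranging E = E° − (0.0592/n)·log Q gives log Q = 3(+1.00 − (+1.013))/0.0592 = −0.659.
The balanced reaction is Au^3+(aq) + 3 Cu(s) → Au(s) + 3 Cu^+(aq), so Q = [Cu^+(aq)]^3 / [Au^3+(aq)].
Isolating [Au^3+(aq)] in Q = 10^{−0.659} yields log [Au^3+(aq)] = 0.194, i.e. 1.6 M.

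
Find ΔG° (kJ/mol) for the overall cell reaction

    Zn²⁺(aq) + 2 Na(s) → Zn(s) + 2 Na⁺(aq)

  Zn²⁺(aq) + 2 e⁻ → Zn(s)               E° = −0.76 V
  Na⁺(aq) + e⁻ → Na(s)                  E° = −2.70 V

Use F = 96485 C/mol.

In the reaction as written Zn²⁺(aq) is reduced, so the Zn²⁺/Zn couple is the cathode and Na⁺/Na is the anode.
E°cell = −0.76 − (−2.70) = +1.94 V; balancing electrons gives n = 2.
ΔG° = −nFE°cell = −(2)(96485)(+1.94) J/mol = −374 kJ/mol.

−374 kJ/mol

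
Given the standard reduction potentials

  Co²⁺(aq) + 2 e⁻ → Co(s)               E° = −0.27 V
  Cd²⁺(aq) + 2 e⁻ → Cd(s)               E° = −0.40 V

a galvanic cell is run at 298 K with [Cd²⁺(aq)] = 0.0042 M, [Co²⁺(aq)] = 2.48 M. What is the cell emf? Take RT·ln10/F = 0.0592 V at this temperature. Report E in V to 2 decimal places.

+0.21 V

Since E°(Co²⁺/Co) > E°(Cd²⁺/Cd), Co²⁺/Co serves as the cathode.
E°cell = −0.27 − (−0.40) = +0.13 V, with n = 2 electrons transferred.
Balancing gives Co²⁺(aq) + Cd(s) → Co(s) + Cd²⁺(aq); hence Q = [Cd²⁺(aq)] / [Co²⁺(aq)] = 0.00169 (log Q = −2.771).
By the Nernst equation, E = +0.13 − (0.0592/2)·(−2.771) = +0.21 V.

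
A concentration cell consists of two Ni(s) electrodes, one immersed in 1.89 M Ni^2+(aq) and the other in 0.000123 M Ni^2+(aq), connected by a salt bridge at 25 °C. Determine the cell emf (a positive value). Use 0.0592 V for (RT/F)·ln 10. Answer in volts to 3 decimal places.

For a concentration cell E°cell = 0, since both electrodes use the same couple.
The compartment with the higher Ni^2+(aq) concentration (1.89 M) acts as the cathode; ions are reduced there and produced at the dilute (0.000123 M) anode.
With n = 2, Ecell = −(0.0592/2)·log([dilute]/[conc]) = −(0.0592/2)·log(0.000123/1.89) = +0.124 V.

0.124 V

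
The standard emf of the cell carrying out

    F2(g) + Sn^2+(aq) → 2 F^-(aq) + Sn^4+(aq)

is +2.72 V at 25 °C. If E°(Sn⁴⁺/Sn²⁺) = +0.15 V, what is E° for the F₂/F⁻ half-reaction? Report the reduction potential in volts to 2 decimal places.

+2.87 V

In the reaction as written the F₂/F⁻ couple is reduced (cathode) and Sn⁴⁺/Sn²⁺ is oxidized (anode), so E°cell = E°(F₂/F⁻) − E°(Sn⁴⁺/Sn²⁺).
E°(F₂/F⁻) = E°cell + E°(anode) = +2.72 + (+0.15) = +2.87 V.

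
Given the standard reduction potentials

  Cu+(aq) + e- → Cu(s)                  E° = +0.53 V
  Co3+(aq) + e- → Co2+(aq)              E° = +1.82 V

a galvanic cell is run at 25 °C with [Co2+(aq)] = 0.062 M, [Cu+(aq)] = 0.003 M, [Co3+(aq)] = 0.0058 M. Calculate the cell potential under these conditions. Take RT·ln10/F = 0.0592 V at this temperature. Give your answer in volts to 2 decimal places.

+1.38 V

The Co³⁺/Co²⁺ couple has the more positive E°, so it is the cathode; Cu⁺/Cu is the anode.
E°cell = +1.82 − (+0.53) = +1.29 V, with n = 1 electron transferred.
The balanced reaction is Co3+(aq) + Cu(s) → Co2+(aq) + Cu+(aq), so Q = ([Co2+(aq)]·[Cu+(aq)]) / [Co3+(aq)] = 0.0321 and log Q = −1.494.
By the Nernst equation, E = +1.29 − (0.0592/1)·(−1.494) = +1.38 V.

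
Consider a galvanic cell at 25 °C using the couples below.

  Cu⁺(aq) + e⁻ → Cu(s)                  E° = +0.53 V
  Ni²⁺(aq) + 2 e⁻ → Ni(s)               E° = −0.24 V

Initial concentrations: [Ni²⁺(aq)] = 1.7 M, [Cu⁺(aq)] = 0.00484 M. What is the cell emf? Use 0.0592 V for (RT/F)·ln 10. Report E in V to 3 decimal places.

Since E°(Cu⁺/Cu) > E°(Ni²⁺/Ni), Cu⁺/Cu serves as the cathode.
E°cell = E°cat − E°an = +0.53 − (−0.24) = +0.77 V; n = 2.
The balanced reaction is 2 Cu⁺(aq) + Ni(s) → 2 Cu(s) + Ni²⁺(aq), so Q = [Ni²⁺(aq)] / [Cu⁺(aq)]^2 = 7.26×10^4 and log Q = 4.861.
Applying E = E° − (RT ln10/nF)·log Q gives +0.77 − (0.0592/2)(4.861) = +0.626 V.

+0.626 V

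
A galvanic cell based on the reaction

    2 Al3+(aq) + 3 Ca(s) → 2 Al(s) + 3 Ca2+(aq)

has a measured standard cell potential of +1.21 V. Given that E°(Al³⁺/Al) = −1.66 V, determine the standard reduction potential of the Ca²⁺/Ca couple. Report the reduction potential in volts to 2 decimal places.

In the reaction as written the Al³⁺/Al couple is reduced (cathode) and Ca²⁺/Ca is oxidized (anode), so E°cell = E°(Al³⁺/Al) − E°(Ca²⁺/Ca).
E°(Ca²⁺/Ca) = E°(cathode) − E°cell = −1.66 − (+1.21) = −2.87 V.

−2.87 V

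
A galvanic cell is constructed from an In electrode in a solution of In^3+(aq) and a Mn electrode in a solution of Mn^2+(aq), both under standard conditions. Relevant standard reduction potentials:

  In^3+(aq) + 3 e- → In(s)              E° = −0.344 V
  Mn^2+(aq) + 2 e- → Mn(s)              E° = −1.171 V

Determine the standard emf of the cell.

+0.827 V

Of the two couples in this cell, the one with the more positive reduction potential is reduced at the cathode: here that is In³⁺/In (−0.344 V); Mn²⁺/Mn (−1.171 V) is the anode.
E°cell = E°(cathode) − E°(anode) = −0.344 − (−1.171) = +0.827 V.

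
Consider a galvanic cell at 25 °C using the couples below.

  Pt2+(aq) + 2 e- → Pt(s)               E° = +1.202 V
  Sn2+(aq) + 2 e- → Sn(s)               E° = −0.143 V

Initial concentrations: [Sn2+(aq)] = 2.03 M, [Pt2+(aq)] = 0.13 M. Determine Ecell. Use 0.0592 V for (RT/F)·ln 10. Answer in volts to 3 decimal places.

+1.310 V

The Pt²⁺/Pt couple has the more positive E°, so it is the cathode; Sn²⁺/Sn is the anode.
The standard potential is +1.202 − (−0.143) = +1.345 V and the balanced reaction transfers n = 2 electrons.
For the overall reaction Pt2+(aq) + Sn(s) → Pt(s) + Sn2+(aq), Q = [Sn2+(aq)] / [Pt2+(aq)] = 15.6, giving log Q = 1.194.
By the Nernst equation, E = +1.345 − (0.0592/2)·(1.194) = +1.310 V.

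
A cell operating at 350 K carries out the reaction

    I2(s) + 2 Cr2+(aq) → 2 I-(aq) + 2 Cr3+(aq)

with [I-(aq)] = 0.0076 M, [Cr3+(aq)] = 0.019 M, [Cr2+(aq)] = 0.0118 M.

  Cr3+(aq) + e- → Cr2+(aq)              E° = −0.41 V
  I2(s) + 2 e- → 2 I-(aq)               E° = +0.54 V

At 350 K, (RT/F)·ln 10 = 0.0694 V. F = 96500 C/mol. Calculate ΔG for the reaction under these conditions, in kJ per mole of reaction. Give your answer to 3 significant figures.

−209 kJ/mol

The standard cell potential is +0.54 − (−0.41) = +0.95 V, with n = 2 electrons in the balanced equation.
Here Q = ([I-(aq)]^2·[Cr3+(aq)]^2) / [Cr2+(aq)]^2 = 0.00015 (log Q = −3.825), giving E = +0.95 − (0.0694/2)·(−3.825) = +1.0827 V.
Finally ΔG = −nFE = −(2)(96500 C/mol)(+1.0827 V) = −209 kJ/mol.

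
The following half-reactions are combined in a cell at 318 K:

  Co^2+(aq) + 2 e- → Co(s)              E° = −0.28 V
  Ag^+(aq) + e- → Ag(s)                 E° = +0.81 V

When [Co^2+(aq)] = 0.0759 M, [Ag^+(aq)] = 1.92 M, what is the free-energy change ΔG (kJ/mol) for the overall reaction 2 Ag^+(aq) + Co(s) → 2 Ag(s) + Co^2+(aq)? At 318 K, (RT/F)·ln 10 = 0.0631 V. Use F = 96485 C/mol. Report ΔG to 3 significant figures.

With Ag⁺/Ag reduced at the cathode, E°cell = +0.81 − (−0.28) = +1.09 V and n = 2.
Here Q = [Co^2+(aq)] / [Ag^+(aq)]^2 = 0.0206 (log Q = −1.686), giving E = +1.09 − (0.0631/2)·(−1.686) = +1.1432 V.
Then ΔG = −nFE = −2 × 96485 × +1.1432 J/mol = −221 kJ/mol.

−221 kJ/mol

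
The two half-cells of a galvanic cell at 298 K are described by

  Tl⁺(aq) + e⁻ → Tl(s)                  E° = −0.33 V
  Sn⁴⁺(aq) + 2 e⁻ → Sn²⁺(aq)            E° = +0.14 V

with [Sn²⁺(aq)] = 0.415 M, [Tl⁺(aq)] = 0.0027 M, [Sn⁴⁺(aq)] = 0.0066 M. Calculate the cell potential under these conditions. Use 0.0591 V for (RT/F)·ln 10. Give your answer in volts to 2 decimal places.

Since E°(Sn⁴⁺/Sn²⁺) > E°(Tl⁺/Tl), Sn⁴⁺/Sn²⁺ serves as the cathode.
E°cell = +0.14 − (−0.33) = +0.47 V, with n = 2 electrons transferred.
The balanced reaction is Sn⁴⁺(aq) + 2 Tl(s) → Sn²⁺(aq) + 2 Tl⁺(aq), so Q = ([Sn²⁺(aq)]·[Tl⁺(aq)]^2) / [Sn⁴⁺(aq)] = 0.000458 and log Q = −3.339.
E = E° − (0.0591/n)·log Q = +0.47 − (0.0591/2)(−3.339) = +0.57 V.

+0.57 V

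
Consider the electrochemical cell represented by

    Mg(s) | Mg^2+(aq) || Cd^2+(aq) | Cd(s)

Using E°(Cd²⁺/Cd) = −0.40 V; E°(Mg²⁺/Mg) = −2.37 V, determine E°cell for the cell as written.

+1.97 V

By convention the left-hand electrode in cell notation is the anode (oxidation) and the right-hand electrode is the cathode (reduction).
E°cell = E°(right) − E°(left) = −0.40 − (−2.37) = +1.97 V.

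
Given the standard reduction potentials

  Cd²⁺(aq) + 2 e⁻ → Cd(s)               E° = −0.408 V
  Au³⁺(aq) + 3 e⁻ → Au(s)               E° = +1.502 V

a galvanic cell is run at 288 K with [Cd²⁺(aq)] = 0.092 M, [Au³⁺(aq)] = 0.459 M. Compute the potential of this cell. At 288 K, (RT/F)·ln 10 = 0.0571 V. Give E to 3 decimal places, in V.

Since E°(Au³⁺/Au) > E°(Cd²⁺/Cd), Au³⁺/Au serves as the cathode.
E°cell = E°cat − E°an = +1.502 − (−0.408) = +1.910 V; n = 6.
The balanced reaction is 2 Au³⁺(aq) + 3 Cd(s) → 2 Au(s) + 3 Cd²⁺(aq), so Q = [Cd²⁺(aq)]^3 / [Au³⁺(aq)]^2 = 0.0037 and log Q = −2.432.
E = E° − (0.0571/n)·log Q = +1.910 − (0.0571/6)(−2.432) = +1.933 V.

+1.933 V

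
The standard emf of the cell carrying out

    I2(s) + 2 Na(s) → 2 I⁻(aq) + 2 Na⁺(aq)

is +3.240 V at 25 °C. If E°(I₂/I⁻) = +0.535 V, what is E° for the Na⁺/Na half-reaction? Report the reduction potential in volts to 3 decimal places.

In the reaction as written the I₂/I⁻ couple is reduced (cathode) and Na⁺/Na is oxidized (anode), so E°cell = E°(I₂/I⁻) − E°(Na⁺/Na).
E°(Na⁺/Na) = E°(cathode) − E°cell = +0.535 − (+3.240) = −2.705 V.

−2.705 V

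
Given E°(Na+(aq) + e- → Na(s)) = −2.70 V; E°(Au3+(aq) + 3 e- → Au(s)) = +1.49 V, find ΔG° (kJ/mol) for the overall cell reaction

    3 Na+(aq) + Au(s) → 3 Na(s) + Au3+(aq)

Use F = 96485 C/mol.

In the reaction as written Na+(aq) is reduced, so the Na⁺/Na couple is the cathode and Au³⁺/Au is the anode.
E°cell = −2.70 − (+1.49) = −4.19 V; balancing electrons gives n = 3.
ΔG° = −nFE°cell = −(3)(96485)(−4.19) J/mol = +1213 kJ/mol.

+1213 kJ/mol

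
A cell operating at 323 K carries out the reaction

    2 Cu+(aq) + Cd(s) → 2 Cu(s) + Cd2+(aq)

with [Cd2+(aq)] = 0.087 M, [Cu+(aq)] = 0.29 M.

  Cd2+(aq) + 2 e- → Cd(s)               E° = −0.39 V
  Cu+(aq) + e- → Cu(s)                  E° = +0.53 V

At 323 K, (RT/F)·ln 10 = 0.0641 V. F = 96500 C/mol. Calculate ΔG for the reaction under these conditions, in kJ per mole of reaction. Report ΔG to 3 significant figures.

The standard cell potential is +0.53 − (−0.39) = +0.92 V, with n = 2 electrons in the balanced equation.
Q = [Cd2+(aq)] / [Cu+(aq)]^2 = 1.03, so log Q = 0.015 and E = +0.92 − (0.0641/2)(0.015) = +0.9195 V.
Then ΔG = −nFE = −2 × 96500 × +0.9195 J/mol = −177 kJ/mol.

−177 kJ/mol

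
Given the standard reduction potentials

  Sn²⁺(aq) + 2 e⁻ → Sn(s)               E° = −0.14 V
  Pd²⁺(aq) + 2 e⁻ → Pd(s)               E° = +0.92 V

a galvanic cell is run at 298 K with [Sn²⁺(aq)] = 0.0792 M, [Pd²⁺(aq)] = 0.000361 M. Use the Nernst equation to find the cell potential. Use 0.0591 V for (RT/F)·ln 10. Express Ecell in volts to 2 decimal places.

+0.99 V

Pd²⁺/Pd is reduced (cathode, E° = +0.92 V) and Sn²⁺/Sn is oxidized (anode).
E°cell = +0.92 − (−0.14) = +1.06 V, with n = 2 electrons transferred.
For the overall reaction Pd²⁺(aq) + Sn(s) → Pd(s) + Sn²⁺(aq), Q = [Sn²⁺(aq)] / [Pd²⁺(aq)] = 219, giving log Q = 2.341.
By the Nernst equation, E = +1.06 − (0.0591/2)·(2.341) = +0.99 V.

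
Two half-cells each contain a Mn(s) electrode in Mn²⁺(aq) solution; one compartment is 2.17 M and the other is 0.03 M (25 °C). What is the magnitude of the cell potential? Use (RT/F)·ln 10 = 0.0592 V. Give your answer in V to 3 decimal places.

0.055 V

For a concentration cell E°cell = 0, since both electrodes use the same couple.
The compartment with the higher Mn²⁺(aq) concentration (2.17 M) acts as the cathode; ions are reduced there and produced at the dilute (0.03 M) anode.
With n = 2, Ecell = −(0.0592/2)·log([dilute]/[conc]) = −(0.0592/2)·log(0.03/2.17) = +0.055 V.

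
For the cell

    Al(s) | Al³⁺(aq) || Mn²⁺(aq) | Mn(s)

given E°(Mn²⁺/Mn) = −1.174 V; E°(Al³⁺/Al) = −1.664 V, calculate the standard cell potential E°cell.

+0.490 V

By convention the left-hand electrode in cell notation is the anode (oxidation) and the right-hand electrode is the cathode (reduction).
E°cell = E°(right) − E°(left) = −1.174 − (−1.664) = +0.490 V.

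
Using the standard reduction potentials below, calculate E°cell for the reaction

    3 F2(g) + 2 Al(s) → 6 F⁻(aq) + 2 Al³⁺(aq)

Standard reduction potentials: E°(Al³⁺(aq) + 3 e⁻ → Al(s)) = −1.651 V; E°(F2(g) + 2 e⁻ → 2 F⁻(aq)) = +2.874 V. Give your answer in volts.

F2(g) gains electrons, so the F₂/F⁻ couple is the cathode; the Al³⁺/Al couple is the anode.
E°cell = E°(cathode) − E°(anode) = +2.874 − (−1.651) = +4.525 V.

+4.525 V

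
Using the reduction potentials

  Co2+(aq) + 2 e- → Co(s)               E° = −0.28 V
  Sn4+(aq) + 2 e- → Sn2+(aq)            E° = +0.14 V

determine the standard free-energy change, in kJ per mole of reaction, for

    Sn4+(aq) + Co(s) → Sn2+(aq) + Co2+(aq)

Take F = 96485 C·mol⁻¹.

−81.0 kJ/mol

In the reaction as written Sn4+(aq) is reduced, so the Sn⁴⁺/Sn²⁺ couple is the cathode and Co²⁺/Co is the anode.
E°cell = +0.14 − (−0.28) = +0.42 V; balancing electrons gives n = 2.
ΔG° = −nFE°cell = −(2)(96485)(+0.42) J/mol = −81.0 kJ/mol.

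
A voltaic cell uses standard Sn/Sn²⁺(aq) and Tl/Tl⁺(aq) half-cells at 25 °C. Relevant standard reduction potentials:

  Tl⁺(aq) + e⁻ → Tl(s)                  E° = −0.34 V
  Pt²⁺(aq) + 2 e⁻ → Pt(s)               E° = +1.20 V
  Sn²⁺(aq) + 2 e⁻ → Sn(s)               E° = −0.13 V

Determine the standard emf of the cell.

+0.21 V

Of the two couples in this cell, the one with the more positive reduction potential is reduced at the cathode: here that is Sn²⁺/Sn (−0.13 V); Tl⁺/Tl (−0.34 V) is the anode.
E°cell = E°(cathode) − E°(anode) = −0.13 − (−0.34) = +0.21 V.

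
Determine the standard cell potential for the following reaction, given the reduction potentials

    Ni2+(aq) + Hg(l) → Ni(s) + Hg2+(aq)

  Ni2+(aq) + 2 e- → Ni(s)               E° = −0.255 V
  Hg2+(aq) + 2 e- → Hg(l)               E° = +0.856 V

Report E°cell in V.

Ni2+(aq) gains electrons, so the Ni²⁺/Ni couple is the cathode; the Hg²⁺/Hg couple is the anode.
E°cell = E°(cathode) − E°(anode) = −0.255 − (+0.856) = −1.111 V.
The negative E°cell means the reaction is non-spontaneous in the direction written.

−1.111 V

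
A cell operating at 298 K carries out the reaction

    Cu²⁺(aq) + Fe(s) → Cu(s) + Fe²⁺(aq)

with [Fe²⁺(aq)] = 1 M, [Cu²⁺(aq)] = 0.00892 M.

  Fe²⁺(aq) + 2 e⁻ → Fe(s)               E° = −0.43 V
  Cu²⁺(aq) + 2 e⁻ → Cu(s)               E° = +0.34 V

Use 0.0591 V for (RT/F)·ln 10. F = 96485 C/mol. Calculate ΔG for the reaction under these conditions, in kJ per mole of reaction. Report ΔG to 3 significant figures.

−137 kJ/mol

With Cu²⁺/Cu reduced at the cathode, E°cell = +0.34 − (−0.43) = +0.77 V and n = 2.
The reaction quotient is [Fe²⁺(aq)] / [Cu²⁺(aq)] = 112; by Nernst, E = +0.77 − (0.0591/2)(2.050) = +0.7094 V.
Then ΔG = −nFE = −2 × 96485 × +0.7094 J/mol = −137 kJ/mol.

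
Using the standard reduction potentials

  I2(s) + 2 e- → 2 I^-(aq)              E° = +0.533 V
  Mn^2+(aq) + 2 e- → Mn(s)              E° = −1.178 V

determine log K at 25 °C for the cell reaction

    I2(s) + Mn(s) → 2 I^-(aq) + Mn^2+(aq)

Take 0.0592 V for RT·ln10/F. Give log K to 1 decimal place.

The I₂/I⁻ couple is reduced (cathode); E°cell = +0.533 − (−1.178) = +1.711 V with n = 2.
At equilibrium E = 0, so log K = nE°cell / 0.0592 = (2)(+1.711) / 0.0592 = 57.8.

log K = 57.8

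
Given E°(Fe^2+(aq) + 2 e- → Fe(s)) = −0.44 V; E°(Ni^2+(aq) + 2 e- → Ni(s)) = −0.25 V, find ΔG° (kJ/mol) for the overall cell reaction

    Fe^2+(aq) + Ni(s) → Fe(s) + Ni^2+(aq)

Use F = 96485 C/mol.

+36.7 kJ/mol

In the reaction as written Fe^2+(aq) is reduced, so the Fe²⁺/Fe couple is the cathode and Ni²⁺/Ni is the anode.
E°cell = −0.44 − (−0.25) = −0.19 V; balancing electrons gives n = 2.
ΔG° = −nFE°cell = −(2)(96485)(−0.19) J/mol = +36.7 kJ/mol.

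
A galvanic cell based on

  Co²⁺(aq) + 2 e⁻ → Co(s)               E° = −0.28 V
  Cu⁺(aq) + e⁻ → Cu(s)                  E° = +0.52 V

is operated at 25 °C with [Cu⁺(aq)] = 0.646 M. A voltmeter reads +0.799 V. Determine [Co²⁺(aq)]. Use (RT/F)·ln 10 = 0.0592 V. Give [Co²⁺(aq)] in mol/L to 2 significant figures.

With Cu⁺/Cu at the cathode and Co²⁺/Co at the anode, E°cell = +0.52 − (−0.28) = +0.80 V (n = 2).
Since E = E° − (0.0592/n)·log Q, log Q = n(E° − E)/0.0592 = 0.034.
Balancing electrons gives 2 Cu⁺(aq) + Co(s) → 2 Cu(s) + Co²⁺(aq); thus Q = [Co²⁺(aq)] / [Cu⁺(aq)]^2.
Substituting the known concentrations and solving, log [Co²⁺(aq)] = −0.346 and [Co²⁺(aq)] = 0.45 M.

0.45 M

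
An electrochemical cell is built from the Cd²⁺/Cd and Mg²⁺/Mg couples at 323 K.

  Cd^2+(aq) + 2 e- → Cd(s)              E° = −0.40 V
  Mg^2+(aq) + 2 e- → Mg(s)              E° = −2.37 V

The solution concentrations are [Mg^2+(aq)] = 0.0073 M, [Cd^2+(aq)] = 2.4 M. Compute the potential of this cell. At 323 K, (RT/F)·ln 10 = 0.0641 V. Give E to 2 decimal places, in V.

+2.05 V

The Cd²⁺/Cd couple has the more positive E°, so it is the cathode; Mg²⁺/Mg is the anode.
The standard potential is −0.40 − (−2.37) = +1.97 V and the balanced reaction transfers n = 2 electrons.
Balancing gives Cd^2+(aq) + Mg(s) → Cd(s) + Mg^2+(aq); hence Q = [Mg^2+(aq)] / [Cd^2+(aq)] = 0.00304 (log Q = −2.517).
Applying E = E° − (RT ln10/nF)·log Q gives +1.97 − (0.0641/2)(−2.517) = +2.05 V.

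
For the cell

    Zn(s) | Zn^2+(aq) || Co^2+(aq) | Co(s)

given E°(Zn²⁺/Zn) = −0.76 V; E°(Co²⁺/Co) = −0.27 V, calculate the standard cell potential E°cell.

+0.49 V

By convention the left-hand electrode in cell notation is the anode (oxidation) and the right-hand electrode is the cathode (reduction).
E°cell = E°(right) − E°(left) = −0.27 − (−0.76) = +0.49 V.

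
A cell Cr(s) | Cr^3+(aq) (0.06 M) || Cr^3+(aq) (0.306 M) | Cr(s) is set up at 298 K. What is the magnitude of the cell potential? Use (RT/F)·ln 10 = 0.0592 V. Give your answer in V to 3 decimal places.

For a concentration cell E°cell = 0, since both electrodes use the same couple.
The compartment with the higher Cr^3+(aq) concentration (0.306 M) acts as the cathode; ions are reduced there and produced at the dilute (0.06 M) anode.
With n = 3, Ecell = −(0.0592/3)·log([dilute]/[conc]) = −(0.0592/3)·log(0.06/0.306) = +0.014 V.

0.014 V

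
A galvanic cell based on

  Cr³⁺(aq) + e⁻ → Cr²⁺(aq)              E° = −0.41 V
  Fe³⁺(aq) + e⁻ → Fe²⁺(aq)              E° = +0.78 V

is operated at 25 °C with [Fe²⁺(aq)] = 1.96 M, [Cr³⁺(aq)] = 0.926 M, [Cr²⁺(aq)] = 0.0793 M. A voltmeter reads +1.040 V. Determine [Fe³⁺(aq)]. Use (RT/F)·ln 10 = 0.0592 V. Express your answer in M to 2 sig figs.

0.067 M

Fe³⁺/Fe²⁺ is the cathode (higher E°); E°cell = +0.78 − (−0.41) = +1.19 V with n = 1.
From the Nernst equation, log Q = n(E° − E)/0.0592 = 1·(+1.19 − (+1.040))/0.0592 = 2.534.
For Fe³⁺(aq) + Cr²⁺(aq) → Fe²⁺(aq) + Cr³⁺(aq), the reaction quotient is Q = ([Fe²⁺(aq)]·[Cr³⁺(aq)]) / ([Fe³⁺(aq)]·[Cr²⁺(aq)]).
Isolating [Fe³⁺(aq)] in Q = 10^{2.534} yields log [Fe³⁺(aq)] = −1.174, i.e. 0.067 M.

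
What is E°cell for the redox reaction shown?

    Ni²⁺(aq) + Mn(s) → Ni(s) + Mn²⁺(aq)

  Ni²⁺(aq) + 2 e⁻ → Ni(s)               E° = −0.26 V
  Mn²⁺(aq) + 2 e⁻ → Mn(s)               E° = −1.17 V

+0.91 V

Ni²⁺(aq) gains electrons, so the Ni²⁺/Ni couple is the cathode; the Mn²⁺/Mn couple is the anode.
E°cell = E°(cathode) − E°(anode) = −0.26 − (−1.17) = +0.91 V.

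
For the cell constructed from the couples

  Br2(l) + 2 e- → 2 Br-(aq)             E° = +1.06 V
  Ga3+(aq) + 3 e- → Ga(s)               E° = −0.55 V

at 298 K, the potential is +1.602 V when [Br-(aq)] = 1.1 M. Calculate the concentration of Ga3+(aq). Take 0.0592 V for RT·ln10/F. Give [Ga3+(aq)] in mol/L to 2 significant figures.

1.9 M

Br₂/Br⁻ is the cathode (higher E°); E°cell = +1.06 − (−0.55) = +1.61 V with n = 6.
Since E = E° − (0.0592/n)·log Q, log Q = n(E° − E)/0.0592 = 0.811.
The balanced reaction is 3 Br2(l) + 2 Ga(s) → 6 Br-(aq) + 2 Ga3+(aq), so Q = [Br-(aq)]^6·[Ga3+(aq)]^2.
Substituting the known concentrations and solving, log [Ga3+(aq)] = 0.281 and [Ga3+(aq)] = 1.9 M.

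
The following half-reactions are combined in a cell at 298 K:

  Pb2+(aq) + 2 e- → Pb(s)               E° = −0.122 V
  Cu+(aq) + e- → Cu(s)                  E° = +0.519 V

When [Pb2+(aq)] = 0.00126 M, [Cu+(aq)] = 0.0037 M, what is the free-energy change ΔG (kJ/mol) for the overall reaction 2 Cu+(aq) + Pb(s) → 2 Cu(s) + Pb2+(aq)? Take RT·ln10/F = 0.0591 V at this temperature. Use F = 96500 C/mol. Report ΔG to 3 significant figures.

−113 kJ/mol

With Cu⁺/Cu reduced at the cathode, E°cell = +0.519 − (−0.122) = +0.641 V and n = 2.
Here Q = [Pb2+(aq)] / [Cu+(aq)]^2 = 92 (log Q = 1.964), giving E = +0.641 − (0.0591/2)·(1.964) = +0.5830 V.
Then ΔG = −nFE = −2 × 96500 × +0.5830 J/mol = −113 kJ/mol.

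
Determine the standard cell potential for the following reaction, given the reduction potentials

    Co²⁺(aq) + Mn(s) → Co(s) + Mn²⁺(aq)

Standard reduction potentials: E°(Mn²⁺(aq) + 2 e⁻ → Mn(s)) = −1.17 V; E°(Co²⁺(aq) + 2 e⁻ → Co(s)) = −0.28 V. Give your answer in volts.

+0.89 V

Co²⁺(aq) gains electrons, so the Co²⁺/Co couple is the cathode; the Mn²⁺/Mn couple is the anode.
E°cell = E°(cathode) − E°(anode) = −0.28 − (−1.17) = +0.89 V.
The positive value indicates the reaction is spontaneous as written.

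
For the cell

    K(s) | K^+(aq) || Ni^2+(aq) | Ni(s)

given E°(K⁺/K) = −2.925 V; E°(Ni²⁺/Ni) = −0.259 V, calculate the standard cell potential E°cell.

By convention the left-hand electrode in cell notation is the anode (oxidation) and the right-hand electrode is the cathode (reduction).
E°cell = E°(right) − E°(left) = −0.259 − (−2.925) = +2.666 V.

+2.666 V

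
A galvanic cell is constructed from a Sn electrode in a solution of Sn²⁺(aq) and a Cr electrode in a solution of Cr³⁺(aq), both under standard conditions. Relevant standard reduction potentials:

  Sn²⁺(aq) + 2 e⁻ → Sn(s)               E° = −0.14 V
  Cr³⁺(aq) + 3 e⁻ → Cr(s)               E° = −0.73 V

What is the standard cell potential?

+0.59 V

The Sn²⁺/Sn couple has the higher E°, so Sn ion is reduced (cathode) and Cr is oxidized (anode).
E°cell = E°(cathode) − E°(anode) = −0.14 − (−0.73) = +0.59 V.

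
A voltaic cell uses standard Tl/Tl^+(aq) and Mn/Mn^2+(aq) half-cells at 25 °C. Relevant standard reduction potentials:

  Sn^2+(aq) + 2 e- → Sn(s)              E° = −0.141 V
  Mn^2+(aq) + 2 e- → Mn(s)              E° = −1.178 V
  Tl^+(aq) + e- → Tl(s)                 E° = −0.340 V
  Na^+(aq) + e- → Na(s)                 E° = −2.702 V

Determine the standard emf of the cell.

The Tl⁺/Tl couple has the higher E°, so Tl ion is reduced (cathode) and Mn is oxidized (anode).
E°cell = E°(cathode) − E°(anode) = −0.340 − (−1.178) = +0.838 V.

+0.838 V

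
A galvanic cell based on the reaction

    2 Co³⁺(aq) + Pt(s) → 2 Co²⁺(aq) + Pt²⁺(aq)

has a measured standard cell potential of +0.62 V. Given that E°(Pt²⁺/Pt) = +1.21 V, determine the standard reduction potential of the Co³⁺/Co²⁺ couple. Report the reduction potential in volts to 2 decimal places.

+1.83 V

In the reaction as written the Co³⁺/Co²⁺ couple is reduced (cathode) and Pt²⁺/Pt is oxidized (anode), so E°cell = E°(Co³⁺/Co²⁺) − E°(Pt²⁺/Pt).
E°(Co³⁺/Co²⁺) = E°cell + E°(anode) = +0.62 + (+1.21) = +1.83 V.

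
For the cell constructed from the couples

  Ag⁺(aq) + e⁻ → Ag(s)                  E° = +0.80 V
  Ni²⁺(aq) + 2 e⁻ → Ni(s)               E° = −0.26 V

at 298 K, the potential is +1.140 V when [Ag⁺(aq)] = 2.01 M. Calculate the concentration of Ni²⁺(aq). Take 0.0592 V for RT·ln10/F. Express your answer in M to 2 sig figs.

The Ag⁺/Ag couple has the larger reduction potential, so it is the cathode: E°cell = +0.80 − (−0.26) = +1.06 V and n = 2.
Since E = E° − (0.0592/n)·log Q, log Q = n(E° − E)/0.0592 = −2.703.
Balancing electrons gives 2 Ag⁺(aq) + Ni(s) → 2 Ag(s) + Ni²⁺(aq); thus Q = [Ni²⁺(aq)] / [Ag⁺(aq)]^2.
Solving for the unknown gives log [Ni²⁺(aq)] = −2.097, so [Ni²⁺(aq)] ≈ 0.0080 M.

0.0080 M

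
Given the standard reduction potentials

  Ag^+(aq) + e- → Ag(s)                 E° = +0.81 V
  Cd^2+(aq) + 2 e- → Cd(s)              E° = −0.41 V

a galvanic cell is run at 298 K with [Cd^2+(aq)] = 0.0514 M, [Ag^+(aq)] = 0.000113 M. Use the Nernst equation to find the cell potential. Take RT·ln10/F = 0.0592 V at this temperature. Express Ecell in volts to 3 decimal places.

Ag⁺/Ag is reduced (cathode, E° = +0.81 V) and Cd²⁺/Cd is oxidized (anode).
The standard potential is +0.81 − (−0.41) = +1.22 V and the balanced reaction transfers n = 2 electrons.
Balancing gives 2 Ag^+(aq) + Cd(s) → 2 Ag(s) + Cd^2+(aq); hence Q = [Cd^2+(aq)] / [Ag^+(aq)]^2 = 4.03×10^6 (log Q = 6.605).
By the Nernst equation, E = +1.22 − (0.0592/2)·(6.605) = +1.024 V.

+1.024 V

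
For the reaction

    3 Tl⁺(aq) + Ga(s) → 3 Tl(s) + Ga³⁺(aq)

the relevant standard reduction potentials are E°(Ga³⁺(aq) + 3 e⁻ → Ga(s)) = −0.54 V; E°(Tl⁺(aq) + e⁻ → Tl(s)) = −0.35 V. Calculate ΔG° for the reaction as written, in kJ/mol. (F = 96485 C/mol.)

In the reaction as written Tl⁺(aq) is reduced, so the Tl⁺/Tl couple is the cathode and Ga³⁺/Ga is the anode.
E°cell = −0.35 − (−0.54) = +0.19 V; balancing electrons gives n = 3.
ΔG° = −nFE°cell = −(3)(96485)(+0.19) J/mol = −55.0 kJ/mol.

−55.0 kJ/mol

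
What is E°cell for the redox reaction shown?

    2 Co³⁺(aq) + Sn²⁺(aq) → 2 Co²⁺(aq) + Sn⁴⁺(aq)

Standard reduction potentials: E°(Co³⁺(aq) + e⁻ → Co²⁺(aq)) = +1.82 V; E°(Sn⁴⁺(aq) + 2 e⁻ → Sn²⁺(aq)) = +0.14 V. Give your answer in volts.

In the reaction as written, Co³⁺(aq) is reduced (cathode) and Sn⁴⁺(aq) is produced by oxidation at the anode.
E°cell = E°(cathode) − E°(anode) = +1.82 − (+0.14) = +1.68 V.
The positive value indicates the reaction is spontaneous as written.

+1.68 V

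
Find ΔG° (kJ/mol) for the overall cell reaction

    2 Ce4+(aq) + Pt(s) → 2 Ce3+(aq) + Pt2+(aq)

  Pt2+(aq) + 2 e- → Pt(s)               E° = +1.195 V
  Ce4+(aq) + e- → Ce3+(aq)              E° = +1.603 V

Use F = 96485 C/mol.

In the reaction as written Ce4+(aq) is reduced, so the Ce⁴⁺/Ce³⁺ couple is the cathode and Pt²⁺/Pt is the anode.
E°cell = +1.603 − (+1.195) = +0.408 V; balancing electrons gives n = 2.
ΔG° = −nFE°cell = −(2)(96485)(+0.408) J/mol = −78.7 kJ/mol.

−78.7 kJ/mol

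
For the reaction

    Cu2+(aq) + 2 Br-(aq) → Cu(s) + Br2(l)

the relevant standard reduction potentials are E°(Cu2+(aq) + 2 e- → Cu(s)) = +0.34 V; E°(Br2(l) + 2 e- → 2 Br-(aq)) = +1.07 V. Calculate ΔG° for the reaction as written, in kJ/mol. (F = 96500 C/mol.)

+141 kJ/mol

In the reaction as written Cu2+(aq) is reduced, so the Cu²⁺/Cu couple is the cathode and Br₂/Br⁻ is the anode.
E°cell = +0.34 − (+1.07) = −0.73 V; balancing electrons gives n = 2.
ΔG° = −nFE°cell = −(2)(96500)(−0.73) J/mol = +141 kJ/mol.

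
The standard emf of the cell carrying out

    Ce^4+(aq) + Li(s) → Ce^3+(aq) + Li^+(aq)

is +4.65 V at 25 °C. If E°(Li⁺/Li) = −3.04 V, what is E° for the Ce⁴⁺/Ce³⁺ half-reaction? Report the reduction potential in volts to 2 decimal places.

+1.61 V

In the reaction as written the Ce⁴⁺/Ce³⁺ couple is reduced (cathode) and Li⁺/Li is oxidized (anode), so E°cell = E°(Ce⁴⁺/Ce³⁺) − E°(Li⁺/Li).
E°(Ce⁴⁺/Ce³⁺) = E°cell + E°(anode) = +4.65 + (−3.04) = +1.61 V.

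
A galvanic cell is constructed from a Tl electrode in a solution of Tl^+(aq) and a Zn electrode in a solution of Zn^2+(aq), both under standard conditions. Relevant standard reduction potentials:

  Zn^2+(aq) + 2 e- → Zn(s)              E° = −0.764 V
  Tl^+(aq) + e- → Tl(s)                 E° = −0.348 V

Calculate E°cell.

+0.416 V

Of the two couples in this cell, the one with the more positive reduction potential is reduced at the cathode: here that is Tl⁺/Tl (−0.348 V); Zn²⁺/Zn (−0.764 V) is the anode.
E°cell = E°(cathode) − E°(anode) = −0.348 − (−0.764) = +0.416 V.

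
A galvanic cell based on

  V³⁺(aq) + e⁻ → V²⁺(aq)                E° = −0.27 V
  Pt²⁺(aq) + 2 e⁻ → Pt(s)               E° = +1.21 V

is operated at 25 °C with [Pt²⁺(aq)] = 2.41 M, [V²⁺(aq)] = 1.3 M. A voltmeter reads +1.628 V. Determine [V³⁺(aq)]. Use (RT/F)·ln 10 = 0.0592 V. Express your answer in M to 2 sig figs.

0.0064 M

Pt²⁺/Pt is the cathode (higher E°); E°cell = +1.21 − (−0.27) = +1.48 V with n = 2.
Since E = E° − (0.0592/n)·log Q, log Q = n(E° − E)/0.0592 = −5.000.
Balancing electrons gives Pt²⁺(aq) + 2 V²⁺(aq) → Pt(s) + 2 V³⁺(aq); thus Q = [V³⁺(aq)]^2 / ([Pt²⁺(aq)]·[V²⁺(aq)]^2).
Isolating [V³⁺(aq)] in Q = 10^{−5.000} yields log [V³⁺(aq)] = −2.195, i.e. 0.0064 M.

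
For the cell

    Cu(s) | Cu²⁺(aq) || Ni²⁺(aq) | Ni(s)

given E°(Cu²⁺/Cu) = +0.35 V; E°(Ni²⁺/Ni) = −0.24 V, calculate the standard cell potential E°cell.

−0.59 V

By convention the left-hand electrode in cell notation is the anode (oxidation) and the right-hand electrode is the cathode (reduction).
E°cell = E°(right) − E°(left) = −0.24 − (+0.35) = −0.59 V.
The negative sign shows that, as written, the cell would require an external voltage to drive the reaction.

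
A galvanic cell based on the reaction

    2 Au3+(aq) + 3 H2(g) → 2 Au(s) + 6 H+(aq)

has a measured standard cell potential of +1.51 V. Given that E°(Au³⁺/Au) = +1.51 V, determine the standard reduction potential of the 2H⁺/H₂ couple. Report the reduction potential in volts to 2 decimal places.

+0.00 V

In the reaction as written the Au³⁺/Au couple is reduced (cathode) and 2H⁺/H₂ is oxidized (anode), so E°cell = E°(Au³⁺/Au) − E°(2H⁺/H₂).
E°(2H⁺/H₂) = E°(cathode) − E°cell = +1.51 − (+1.51) = +0.00 V.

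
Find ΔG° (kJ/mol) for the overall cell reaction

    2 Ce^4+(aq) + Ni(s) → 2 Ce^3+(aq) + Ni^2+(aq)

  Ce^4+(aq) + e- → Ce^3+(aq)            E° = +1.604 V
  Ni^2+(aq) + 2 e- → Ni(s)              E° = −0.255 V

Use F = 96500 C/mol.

In the reaction as written Ce^4+(aq) is reduced, so the Ce⁴⁺/Ce³⁺ couple is the cathode and Ni²⁺/Ni is the anode.
E°cell = +1.604 − (−0.255) = +1.859 V; balancing electrons gives n = 2.
ΔG° = −nFE°cell = −(2)(96500)(+1.859) J/mol = −359 kJ/mol.

−359 kJ/mol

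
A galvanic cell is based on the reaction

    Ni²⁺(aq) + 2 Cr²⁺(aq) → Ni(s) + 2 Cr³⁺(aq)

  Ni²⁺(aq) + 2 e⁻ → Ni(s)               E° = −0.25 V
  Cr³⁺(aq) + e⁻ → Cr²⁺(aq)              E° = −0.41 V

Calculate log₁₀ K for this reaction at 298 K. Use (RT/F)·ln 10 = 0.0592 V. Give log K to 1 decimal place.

log K = 5.4

The Ni²⁺/Ni couple is reduced (cathode); E°cell = −0.25 − (−0.41) = +0.16 V with n = 2.
At equilibrium E = 0, so log K = nE°cell / 0.0592 = (2)(+0.16) / 0.0592 = 5.4.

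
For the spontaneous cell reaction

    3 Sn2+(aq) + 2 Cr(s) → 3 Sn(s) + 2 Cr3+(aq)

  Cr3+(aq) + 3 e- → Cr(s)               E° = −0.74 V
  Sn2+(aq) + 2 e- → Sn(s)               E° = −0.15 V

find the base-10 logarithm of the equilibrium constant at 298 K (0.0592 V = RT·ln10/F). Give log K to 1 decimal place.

The Sn²⁺/Sn couple is reduced (cathode); E°cell = −0.15 − (−0.74) = +0.59 V with n = 6.
At equilibrium E = 0, so log K = nE°cell / 0.0592 = (6)(+0.59) / 0.0592 = 59.8.

log K = 59.8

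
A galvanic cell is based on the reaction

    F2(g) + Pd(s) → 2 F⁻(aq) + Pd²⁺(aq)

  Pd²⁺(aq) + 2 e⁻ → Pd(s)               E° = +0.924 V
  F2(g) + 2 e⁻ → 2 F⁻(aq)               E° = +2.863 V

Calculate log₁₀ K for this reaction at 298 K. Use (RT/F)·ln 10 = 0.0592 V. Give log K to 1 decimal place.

log K = 65.5

The F₂/F⁻ couple is reduced (cathode); E°cell = +2.863 − (+0.924) = +1.939 V with n = 2.
At equilibrium E = 0, so log K = nE°cell / 0.0592 = (2)(+1.939) / 0.0592 = 65.5.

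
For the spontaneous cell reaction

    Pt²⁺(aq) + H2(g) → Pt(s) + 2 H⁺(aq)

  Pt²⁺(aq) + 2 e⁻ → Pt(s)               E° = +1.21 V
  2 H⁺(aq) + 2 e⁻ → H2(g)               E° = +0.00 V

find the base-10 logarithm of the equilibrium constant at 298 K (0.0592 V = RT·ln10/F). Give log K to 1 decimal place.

The Pt²⁺/Pt couple is reduced (cathode); E°cell = +1.21 − (+0.00) = +1.21 V with n = 2.
At equilibrium E = 0, so log K = nE°cell / 0.0592 = (2)(+1.21) / 0.0592 = 40.9.

log K = 40.9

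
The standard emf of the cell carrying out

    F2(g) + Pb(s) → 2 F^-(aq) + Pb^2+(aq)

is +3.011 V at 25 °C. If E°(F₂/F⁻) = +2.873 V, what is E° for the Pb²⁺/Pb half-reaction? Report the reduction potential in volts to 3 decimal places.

In the reaction as written the F₂/F⁻ couple is reduced (cathode) and Pb²⁺/Pb is oxidized (anode), so E°cell = E°(F₂/F⁻) − E°(Pb²⁺/Pb).
E°(Pb²⁺/Pb) = E°(cathode) − E°cell = +2.873 − (+3.011) = −0.138 V.

−0.138 V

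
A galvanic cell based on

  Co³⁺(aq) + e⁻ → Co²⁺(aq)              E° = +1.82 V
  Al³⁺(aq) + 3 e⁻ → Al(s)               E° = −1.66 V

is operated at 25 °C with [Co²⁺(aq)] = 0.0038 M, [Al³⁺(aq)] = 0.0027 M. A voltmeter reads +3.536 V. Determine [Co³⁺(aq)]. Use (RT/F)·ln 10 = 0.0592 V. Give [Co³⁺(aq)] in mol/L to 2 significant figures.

Co³⁺/Co²⁺ is the cathode (higher E°); E°cell = +1.82 − (−1.66) = +3.48 V with n = 3.
From the Nernst equation, log Q = n(E° − E)/0.0592 = 3·(+3.48 − (+3.536))/0.0592 = −2.838.
Balancing electrons gives 3 Co³⁺(aq) + Al(s) → 3 Co²⁺(aq) + Al³⁺(aq); thus Q = ([Co²⁺(aq)]^3·[Al³⁺(aq)]) / [Co³⁺(aq)]^3.
Substituting the known concentrations and solving, log [Co³⁺(aq)] = −2.330 and [Co³⁺(aq)] = 0.0047 M.

0.0047 M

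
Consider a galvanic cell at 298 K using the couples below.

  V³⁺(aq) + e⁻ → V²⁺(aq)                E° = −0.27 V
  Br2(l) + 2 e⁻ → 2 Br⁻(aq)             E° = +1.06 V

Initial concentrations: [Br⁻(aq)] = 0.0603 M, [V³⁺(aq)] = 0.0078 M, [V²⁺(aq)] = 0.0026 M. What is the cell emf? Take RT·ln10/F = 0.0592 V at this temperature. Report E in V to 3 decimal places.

+1.374 V

Br₂/Br⁻ is reduced (cathode, E° = +1.06 V) and V³⁺/V²⁺ is oxidized (anode).
The standard potential is +1.06 − (−0.27) = +1.33 V and the balanced reaction transfers n = 2 electrons.
The balanced reaction is Br2(l) + 2 V²⁺(aq) → 2 Br⁻(aq) + 2 V³⁺(aq), so Q = ([Br⁻(aq)]^2·[V³⁺(aq)]^2) / [V²⁺(aq)]^2 = 0.0327 and log Q = −1.485.
Applying E = E° − (RT ln10/nF)·log Q gives +1.33 − (0.0592/2)(−1.485) = +1.374 V.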